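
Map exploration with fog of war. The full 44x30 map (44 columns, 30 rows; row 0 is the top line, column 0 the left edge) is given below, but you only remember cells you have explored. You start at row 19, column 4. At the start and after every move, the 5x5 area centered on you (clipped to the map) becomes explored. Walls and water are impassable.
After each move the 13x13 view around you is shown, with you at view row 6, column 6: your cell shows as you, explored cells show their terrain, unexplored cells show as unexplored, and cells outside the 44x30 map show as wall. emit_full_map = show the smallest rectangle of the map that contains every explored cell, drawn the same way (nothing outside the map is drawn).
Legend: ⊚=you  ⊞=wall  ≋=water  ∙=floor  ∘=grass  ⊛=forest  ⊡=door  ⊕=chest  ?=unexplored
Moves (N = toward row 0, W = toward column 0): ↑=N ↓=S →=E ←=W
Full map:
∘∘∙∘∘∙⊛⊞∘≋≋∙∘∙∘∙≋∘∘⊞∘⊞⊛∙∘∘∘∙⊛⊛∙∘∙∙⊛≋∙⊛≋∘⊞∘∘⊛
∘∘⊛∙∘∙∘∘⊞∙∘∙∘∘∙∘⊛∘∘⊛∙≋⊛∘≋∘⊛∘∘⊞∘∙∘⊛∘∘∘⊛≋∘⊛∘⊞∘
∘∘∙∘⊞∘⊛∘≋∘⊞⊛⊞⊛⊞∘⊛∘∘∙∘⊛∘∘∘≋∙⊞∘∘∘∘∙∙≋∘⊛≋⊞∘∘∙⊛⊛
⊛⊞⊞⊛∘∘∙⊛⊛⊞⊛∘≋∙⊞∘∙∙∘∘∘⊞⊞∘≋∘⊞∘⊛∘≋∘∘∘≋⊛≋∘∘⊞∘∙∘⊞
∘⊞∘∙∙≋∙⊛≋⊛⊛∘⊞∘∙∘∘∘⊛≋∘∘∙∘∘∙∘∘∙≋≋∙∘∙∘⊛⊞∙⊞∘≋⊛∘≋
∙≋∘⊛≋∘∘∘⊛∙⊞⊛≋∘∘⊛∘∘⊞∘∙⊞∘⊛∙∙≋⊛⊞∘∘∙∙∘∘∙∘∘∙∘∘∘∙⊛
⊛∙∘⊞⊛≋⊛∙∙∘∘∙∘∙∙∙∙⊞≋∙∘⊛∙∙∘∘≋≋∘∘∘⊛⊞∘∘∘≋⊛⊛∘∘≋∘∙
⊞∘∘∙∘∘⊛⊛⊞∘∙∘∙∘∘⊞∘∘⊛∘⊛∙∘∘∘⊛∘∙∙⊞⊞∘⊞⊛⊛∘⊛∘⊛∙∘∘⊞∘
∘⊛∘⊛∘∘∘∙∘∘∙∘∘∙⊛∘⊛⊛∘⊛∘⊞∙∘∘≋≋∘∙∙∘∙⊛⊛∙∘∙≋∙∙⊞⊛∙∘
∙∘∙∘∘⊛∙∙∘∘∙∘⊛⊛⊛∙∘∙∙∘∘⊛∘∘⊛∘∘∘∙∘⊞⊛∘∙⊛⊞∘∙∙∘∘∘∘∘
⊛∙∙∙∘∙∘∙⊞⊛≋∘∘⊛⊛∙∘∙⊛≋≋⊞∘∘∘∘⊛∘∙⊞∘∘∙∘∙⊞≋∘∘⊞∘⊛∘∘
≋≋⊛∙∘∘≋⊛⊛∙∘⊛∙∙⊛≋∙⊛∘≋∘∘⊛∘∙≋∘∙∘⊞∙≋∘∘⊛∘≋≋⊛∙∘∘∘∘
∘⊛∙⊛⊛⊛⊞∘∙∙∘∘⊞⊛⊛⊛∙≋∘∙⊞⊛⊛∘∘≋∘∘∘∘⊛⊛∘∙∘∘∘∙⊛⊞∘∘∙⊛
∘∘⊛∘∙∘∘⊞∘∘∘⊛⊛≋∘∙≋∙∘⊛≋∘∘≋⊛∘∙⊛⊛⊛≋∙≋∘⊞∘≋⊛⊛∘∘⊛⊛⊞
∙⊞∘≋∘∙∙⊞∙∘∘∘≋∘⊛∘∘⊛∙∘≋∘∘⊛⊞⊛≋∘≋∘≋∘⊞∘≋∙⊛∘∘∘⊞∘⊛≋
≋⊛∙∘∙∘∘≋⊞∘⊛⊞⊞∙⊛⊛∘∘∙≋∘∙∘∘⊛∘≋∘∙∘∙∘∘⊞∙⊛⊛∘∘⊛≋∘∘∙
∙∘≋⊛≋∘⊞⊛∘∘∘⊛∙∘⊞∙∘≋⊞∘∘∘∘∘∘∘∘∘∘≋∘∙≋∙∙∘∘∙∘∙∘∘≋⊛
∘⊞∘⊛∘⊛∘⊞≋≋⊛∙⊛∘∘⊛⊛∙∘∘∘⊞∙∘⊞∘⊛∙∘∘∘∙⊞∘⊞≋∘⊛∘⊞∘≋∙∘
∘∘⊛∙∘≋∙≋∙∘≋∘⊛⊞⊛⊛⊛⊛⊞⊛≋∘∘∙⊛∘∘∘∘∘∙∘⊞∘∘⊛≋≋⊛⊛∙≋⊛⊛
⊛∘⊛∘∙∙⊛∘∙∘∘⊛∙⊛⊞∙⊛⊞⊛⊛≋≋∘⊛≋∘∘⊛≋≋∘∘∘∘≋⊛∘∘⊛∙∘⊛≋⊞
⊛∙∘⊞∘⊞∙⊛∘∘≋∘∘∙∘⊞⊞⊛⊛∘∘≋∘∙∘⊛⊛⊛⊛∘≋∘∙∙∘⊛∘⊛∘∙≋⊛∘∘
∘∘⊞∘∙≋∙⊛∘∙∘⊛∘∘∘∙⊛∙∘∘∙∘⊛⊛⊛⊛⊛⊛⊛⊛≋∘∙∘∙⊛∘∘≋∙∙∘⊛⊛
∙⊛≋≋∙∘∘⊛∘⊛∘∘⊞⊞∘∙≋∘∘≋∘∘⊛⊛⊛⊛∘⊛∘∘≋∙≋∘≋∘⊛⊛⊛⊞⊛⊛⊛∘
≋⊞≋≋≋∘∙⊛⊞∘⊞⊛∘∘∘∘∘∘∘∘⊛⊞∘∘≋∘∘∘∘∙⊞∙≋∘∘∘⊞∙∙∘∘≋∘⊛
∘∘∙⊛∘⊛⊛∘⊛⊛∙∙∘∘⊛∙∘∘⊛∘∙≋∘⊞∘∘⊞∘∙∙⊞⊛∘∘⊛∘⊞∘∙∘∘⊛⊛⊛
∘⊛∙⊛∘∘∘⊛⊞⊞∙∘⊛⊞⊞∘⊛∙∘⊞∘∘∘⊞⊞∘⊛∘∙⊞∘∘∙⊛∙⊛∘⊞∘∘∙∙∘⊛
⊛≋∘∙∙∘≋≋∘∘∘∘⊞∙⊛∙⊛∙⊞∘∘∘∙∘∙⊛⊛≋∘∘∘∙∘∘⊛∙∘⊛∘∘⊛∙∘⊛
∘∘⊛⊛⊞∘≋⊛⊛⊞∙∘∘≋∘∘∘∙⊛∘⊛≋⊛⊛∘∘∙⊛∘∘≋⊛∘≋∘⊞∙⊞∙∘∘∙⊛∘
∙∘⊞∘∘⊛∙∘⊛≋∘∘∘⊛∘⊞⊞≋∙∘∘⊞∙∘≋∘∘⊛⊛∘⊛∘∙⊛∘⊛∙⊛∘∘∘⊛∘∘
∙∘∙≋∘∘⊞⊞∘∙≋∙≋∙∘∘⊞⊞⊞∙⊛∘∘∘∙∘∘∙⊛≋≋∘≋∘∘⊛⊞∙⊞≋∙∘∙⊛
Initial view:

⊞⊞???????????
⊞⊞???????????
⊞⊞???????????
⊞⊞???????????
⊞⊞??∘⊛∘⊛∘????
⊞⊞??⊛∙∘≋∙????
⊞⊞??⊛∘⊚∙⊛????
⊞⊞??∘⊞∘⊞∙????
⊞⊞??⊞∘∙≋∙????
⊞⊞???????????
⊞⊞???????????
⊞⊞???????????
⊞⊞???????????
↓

⊞⊞???????????
⊞⊞???????????
⊞⊞???????????
⊞⊞??∘⊛∘⊛∘????
⊞⊞??⊛∙∘≋∙????
⊞⊞??⊛∘∙∙⊛????
⊞⊞??∘⊞⊚⊞∙????
⊞⊞??⊞∘∙≋∙????
⊞⊞??≋≋∙∘∘????
⊞⊞???????????
⊞⊞???????????
⊞⊞???????????
⊞⊞???????????

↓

⊞⊞???????????
⊞⊞???????????
⊞⊞??∘⊛∘⊛∘????
⊞⊞??⊛∙∘≋∙????
⊞⊞??⊛∘∙∙⊛????
⊞⊞??∘⊞∘⊞∙????
⊞⊞??⊞∘⊚≋∙????
⊞⊞??≋≋∙∘∘????
⊞⊞??≋≋≋∘∙????
⊞⊞???????????
⊞⊞???????????
⊞⊞???????????
⊞⊞???????????

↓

⊞⊞???????????
⊞⊞??∘⊛∘⊛∘????
⊞⊞??⊛∙∘≋∙????
⊞⊞??⊛∘∙∙⊛????
⊞⊞??∘⊞∘⊞∙????
⊞⊞??⊞∘∙≋∙????
⊞⊞??≋≋⊚∘∘????
⊞⊞??≋≋≋∘∙????
⊞⊞??∙⊛∘⊛⊛????
⊞⊞???????????
⊞⊞???????????
⊞⊞???????????
⊞⊞???????????

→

⊞????????????
⊞??∘⊛∘⊛∘?????
⊞??⊛∙∘≋∙?????
⊞??⊛∘∙∙⊛?????
⊞??∘⊞∘⊞∙⊛????
⊞??⊞∘∙≋∙⊛????
⊞??≋≋∙⊚∘⊛????
⊞??≋≋≋∘∙⊛????
⊞??∙⊛∘⊛⊛∘????
⊞????????????
⊞????????????
⊞????????????
⊞????????????

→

?????????????
??∘⊛∘⊛∘??????
??⊛∙∘≋∙??????
??⊛∘∙∙⊛??????
??∘⊞∘⊞∙⊛∘????
??⊞∘∙≋∙⊛∘????
??≋≋∙∘⊚⊛∘????
??≋≋≋∘∙⊛⊞????
??∙⊛∘⊛⊛∘⊛????
?????????????
?????????????
?????????????
?????????????

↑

?????????????
?????????????
??∘⊛∘⊛∘??????
??⊛∙∘≋∙??????
??⊛∘∙∙⊛∘∙????
??∘⊞∘⊞∙⊛∘????
??⊞∘∙≋⊚⊛∘????
??≋≋∙∘∘⊛∘????
??≋≋≋∘∙⊛⊞????
??∙⊛∘⊛⊛∘⊛????
?????????????
?????????????
?????????????

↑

?????????????
?????????????
?????????????
??∘⊛∘⊛∘??????
??⊛∙∘≋∙≋∙????
??⊛∘∙∙⊛∘∙????
??∘⊞∘⊞⊚⊛∘????
??⊞∘∙≋∙⊛∘????
??≋≋∙∘∘⊛∘????
??≋≋≋∘∙⊛⊞????
??∙⊛∘⊛⊛∘⊛????
?????????????
?????????????

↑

?????????????
?????????????
?????????????
?????????????
??∘⊛∘⊛∘⊞≋????
??⊛∙∘≋∙≋∙????
??⊛∘∙∙⊚∘∙????
??∘⊞∘⊞∙⊛∘????
??⊞∘∙≋∙⊛∘????
??≋≋∙∘∘⊛∘????
??≋≋≋∘∙⊛⊞????
??∙⊛∘⊛⊛∘⊛????
?????????????

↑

?????????????
?????????????
?????????????
?????????????
????≋∘⊞⊛∘????
??∘⊛∘⊛∘⊞≋????
??⊛∙∘≋⊚≋∙????
??⊛∘∙∙⊛∘∙????
??∘⊞∘⊞∙⊛∘????
??⊞∘∙≋∙⊛∘????
??≋≋∙∘∘⊛∘????
??≋≋≋∘∙⊛⊞????
??∙⊛∘⊛⊛∘⊛????

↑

?????????????
?????????????
?????????????
?????????????
????∙∘∘≋⊞????
????≋∘⊞⊛∘????
??∘⊛∘⊛⊚⊞≋????
??⊛∙∘≋∙≋∙????
??⊛∘∙∙⊛∘∙????
??∘⊞∘⊞∙⊛∘????
??⊞∘∙≋∙⊛∘????
??≋≋∙∘∘⊛∘????
??≋≋≋∘∙⊛⊞????

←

⊞????????????
⊞????????????
⊞????????????
⊞????????????
⊞???∘∙∘∘≋⊞???
⊞???⊛≋∘⊞⊛∘???
⊞??∘⊛∘⊚∘⊞≋???
⊞??⊛∙∘≋∙≋∙???
⊞??⊛∘∙∙⊛∘∙???
⊞??∘⊞∘⊞∙⊛∘???
⊞??⊞∘∙≋∙⊛∘???
⊞??≋≋∙∘∘⊛∘???
⊞??≋≋≋∘∙⊛⊞???

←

⊞⊞???????????
⊞⊞???????????
⊞⊞???????????
⊞⊞???????????
⊞⊞??∙∘∙∘∘≋⊞??
⊞⊞??≋⊛≋∘⊞⊛∘??
⊞⊞??∘⊛⊚⊛∘⊞≋??
⊞⊞??⊛∙∘≋∙≋∙??
⊞⊞??⊛∘∙∙⊛∘∙??
⊞⊞??∘⊞∘⊞∙⊛∘??
⊞⊞??⊞∘∙≋∙⊛∘??
⊞⊞??≋≋∙∘∘⊛∘??
⊞⊞??≋≋≋∘∙⊛⊞??

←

⊞⊞⊞??????????
⊞⊞⊞??????????
⊞⊞⊞??????????
⊞⊞⊞??????????
⊞⊞⊞?⊛∙∘∙∘∘≋⊞?
⊞⊞⊞?∘≋⊛≋∘⊞⊛∘?
⊞⊞⊞?⊞∘⊚∘⊛∘⊞≋?
⊞⊞⊞?∘⊛∙∘≋∙≋∙?
⊞⊞⊞?∘⊛∘∙∙⊛∘∙?
⊞⊞⊞??∘⊞∘⊞∙⊛∘?
⊞⊞⊞??⊞∘∙≋∙⊛∘?
⊞⊞⊞??≋≋∙∘∘⊛∘?
⊞⊞⊞??≋≋≋∘∙⊛⊞?

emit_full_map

⊛∙∘∙∘∘≋⊞
∘≋⊛≋∘⊞⊛∘
⊞∘⊚∘⊛∘⊞≋
∘⊛∙∘≋∙≋∙
∘⊛∘∙∙⊛∘∙
?∘⊞∘⊞∙⊛∘
?⊞∘∙≋∙⊛∘
?≋≋∙∘∘⊛∘
?≋≋≋∘∙⊛⊞
?∙⊛∘⊛⊛∘⊛

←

⊞⊞⊞⊞?????????
⊞⊞⊞⊞?????????
⊞⊞⊞⊞?????????
⊞⊞⊞⊞?????????
⊞⊞⊞⊞≋⊛∙∘∙∘∘≋⊞
⊞⊞⊞⊞∙∘≋⊛≋∘⊞⊛∘
⊞⊞⊞⊞∘⊞⊚⊛∘⊛∘⊞≋
⊞⊞⊞⊞∘∘⊛∙∘≋∙≋∙
⊞⊞⊞⊞⊛∘⊛∘∙∙⊛∘∙
⊞⊞⊞⊞??∘⊞∘⊞∙⊛∘
⊞⊞⊞⊞??⊞∘∙≋∙⊛∘
⊞⊞⊞⊞??≋≋∙∘∘⊛∘
⊞⊞⊞⊞??≋≋≋∘∙⊛⊞

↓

⊞⊞⊞⊞?????????
⊞⊞⊞⊞?????????
⊞⊞⊞⊞?????????
⊞⊞⊞⊞≋⊛∙∘∙∘∘≋⊞
⊞⊞⊞⊞∙∘≋⊛≋∘⊞⊛∘
⊞⊞⊞⊞∘⊞∘⊛∘⊛∘⊞≋
⊞⊞⊞⊞∘∘⊚∙∘≋∙≋∙
⊞⊞⊞⊞⊛∘⊛∘∙∙⊛∘∙
⊞⊞⊞⊞⊛∙∘⊞∘⊞∙⊛∘
⊞⊞⊞⊞??⊞∘∙≋∙⊛∘
⊞⊞⊞⊞??≋≋∙∘∘⊛∘
⊞⊞⊞⊞??≋≋≋∘∙⊛⊞
⊞⊞⊞⊞??∙⊛∘⊛⊛∘⊛

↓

⊞⊞⊞⊞?????????
⊞⊞⊞⊞?????????
⊞⊞⊞⊞≋⊛∙∘∙∘∘≋⊞
⊞⊞⊞⊞∙∘≋⊛≋∘⊞⊛∘
⊞⊞⊞⊞∘⊞∘⊛∘⊛∘⊞≋
⊞⊞⊞⊞∘∘⊛∙∘≋∙≋∙
⊞⊞⊞⊞⊛∘⊚∘∙∙⊛∘∙
⊞⊞⊞⊞⊛∙∘⊞∘⊞∙⊛∘
⊞⊞⊞⊞∘∘⊞∘∙≋∙⊛∘
⊞⊞⊞⊞??≋≋∙∘∘⊛∘
⊞⊞⊞⊞??≋≋≋∘∙⊛⊞
⊞⊞⊞⊞??∙⊛∘⊛⊛∘⊛
⊞⊞⊞⊞?????????

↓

⊞⊞⊞⊞?????????
⊞⊞⊞⊞≋⊛∙∘∙∘∘≋⊞
⊞⊞⊞⊞∙∘≋⊛≋∘⊞⊛∘
⊞⊞⊞⊞∘⊞∘⊛∘⊛∘⊞≋
⊞⊞⊞⊞∘∘⊛∙∘≋∙≋∙
⊞⊞⊞⊞⊛∘⊛∘∙∙⊛∘∙
⊞⊞⊞⊞⊛∙⊚⊞∘⊞∙⊛∘
⊞⊞⊞⊞∘∘⊞∘∙≋∙⊛∘
⊞⊞⊞⊞∙⊛≋≋∙∘∘⊛∘
⊞⊞⊞⊞??≋≋≋∘∙⊛⊞
⊞⊞⊞⊞??∙⊛∘⊛⊛∘⊛
⊞⊞⊞⊞?????????
⊞⊞⊞⊞?????????

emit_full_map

≋⊛∙∘∙∘∘≋⊞
∙∘≋⊛≋∘⊞⊛∘
∘⊞∘⊛∘⊛∘⊞≋
∘∘⊛∙∘≋∙≋∙
⊛∘⊛∘∙∙⊛∘∙
⊛∙⊚⊞∘⊞∙⊛∘
∘∘⊞∘∙≋∙⊛∘
∙⊛≋≋∙∘∘⊛∘
??≋≋≋∘∙⊛⊞
??∙⊛∘⊛⊛∘⊛

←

⊞⊞⊞⊞⊞????????
⊞⊞⊞⊞⊞≋⊛∙∘∙∘∘≋
⊞⊞⊞⊞⊞∙∘≋⊛≋∘⊞⊛
⊞⊞⊞⊞⊞∘⊞∘⊛∘⊛∘⊞
⊞⊞⊞⊞⊞∘∘⊛∙∘≋∙≋
⊞⊞⊞⊞⊞⊛∘⊛∘∙∙⊛∘
⊞⊞⊞⊞⊞⊛⊚∘⊞∘⊞∙⊛
⊞⊞⊞⊞⊞∘∘⊞∘∙≋∙⊛
⊞⊞⊞⊞⊞∙⊛≋≋∙∘∘⊛
⊞⊞⊞⊞⊞??≋≋≋∘∙⊛
⊞⊞⊞⊞⊞??∙⊛∘⊛⊛∘
⊞⊞⊞⊞⊞????????
⊞⊞⊞⊞⊞????????

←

⊞⊞⊞⊞⊞⊞???????
⊞⊞⊞⊞⊞⊞≋⊛∙∘∙∘∘
⊞⊞⊞⊞⊞⊞∙∘≋⊛≋∘⊞
⊞⊞⊞⊞⊞⊞∘⊞∘⊛∘⊛∘
⊞⊞⊞⊞⊞⊞∘∘⊛∙∘≋∙
⊞⊞⊞⊞⊞⊞⊛∘⊛∘∙∙⊛
⊞⊞⊞⊞⊞⊞⊚∙∘⊞∘⊞∙
⊞⊞⊞⊞⊞⊞∘∘⊞∘∙≋∙
⊞⊞⊞⊞⊞⊞∙⊛≋≋∙∘∘
⊞⊞⊞⊞⊞⊞??≋≋≋∘∙
⊞⊞⊞⊞⊞⊞??∙⊛∘⊛⊛
⊞⊞⊞⊞⊞⊞???????
⊞⊞⊞⊞⊞⊞???????

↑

⊞⊞⊞⊞⊞⊞???????
⊞⊞⊞⊞⊞⊞???????
⊞⊞⊞⊞⊞⊞≋⊛∙∘∙∘∘
⊞⊞⊞⊞⊞⊞∙∘≋⊛≋∘⊞
⊞⊞⊞⊞⊞⊞∘⊞∘⊛∘⊛∘
⊞⊞⊞⊞⊞⊞∘∘⊛∙∘≋∙
⊞⊞⊞⊞⊞⊞⊚∘⊛∘∙∙⊛
⊞⊞⊞⊞⊞⊞⊛∙∘⊞∘⊞∙
⊞⊞⊞⊞⊞⊞∘∘⊞∘∙≋∙
⊞⊞⊞⊞⊞⊞∙⊛≋≋∙∘∘
⊞⊞⊞⊞⊞⊞??≋≋≋∘∙
⊞⊞⊞⊞⊞⊞??∙⊛∘⊛⊛
⊞⊞⊞⊞⊞⊞???????

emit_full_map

≋⊛∙∘∙∘∘≋⊞
∙∘≋⊛≋∘⊞⊛∘
∘⊞∘⊛∘⊛∘⊞≋
∘∘⊛∙∘≋∙≋∙
⊚∘⊛∘∙∙⊛∘∙
⊛∙∘⊞∘⊞∙⊛∘
∘∘⊞∘∙≋∙⊛∘
∙⊛≋≋∙∘∘⊛∘
??≋≋≋∘∙⊛⊞
??∙⊛∘⊛⊛∘⊛


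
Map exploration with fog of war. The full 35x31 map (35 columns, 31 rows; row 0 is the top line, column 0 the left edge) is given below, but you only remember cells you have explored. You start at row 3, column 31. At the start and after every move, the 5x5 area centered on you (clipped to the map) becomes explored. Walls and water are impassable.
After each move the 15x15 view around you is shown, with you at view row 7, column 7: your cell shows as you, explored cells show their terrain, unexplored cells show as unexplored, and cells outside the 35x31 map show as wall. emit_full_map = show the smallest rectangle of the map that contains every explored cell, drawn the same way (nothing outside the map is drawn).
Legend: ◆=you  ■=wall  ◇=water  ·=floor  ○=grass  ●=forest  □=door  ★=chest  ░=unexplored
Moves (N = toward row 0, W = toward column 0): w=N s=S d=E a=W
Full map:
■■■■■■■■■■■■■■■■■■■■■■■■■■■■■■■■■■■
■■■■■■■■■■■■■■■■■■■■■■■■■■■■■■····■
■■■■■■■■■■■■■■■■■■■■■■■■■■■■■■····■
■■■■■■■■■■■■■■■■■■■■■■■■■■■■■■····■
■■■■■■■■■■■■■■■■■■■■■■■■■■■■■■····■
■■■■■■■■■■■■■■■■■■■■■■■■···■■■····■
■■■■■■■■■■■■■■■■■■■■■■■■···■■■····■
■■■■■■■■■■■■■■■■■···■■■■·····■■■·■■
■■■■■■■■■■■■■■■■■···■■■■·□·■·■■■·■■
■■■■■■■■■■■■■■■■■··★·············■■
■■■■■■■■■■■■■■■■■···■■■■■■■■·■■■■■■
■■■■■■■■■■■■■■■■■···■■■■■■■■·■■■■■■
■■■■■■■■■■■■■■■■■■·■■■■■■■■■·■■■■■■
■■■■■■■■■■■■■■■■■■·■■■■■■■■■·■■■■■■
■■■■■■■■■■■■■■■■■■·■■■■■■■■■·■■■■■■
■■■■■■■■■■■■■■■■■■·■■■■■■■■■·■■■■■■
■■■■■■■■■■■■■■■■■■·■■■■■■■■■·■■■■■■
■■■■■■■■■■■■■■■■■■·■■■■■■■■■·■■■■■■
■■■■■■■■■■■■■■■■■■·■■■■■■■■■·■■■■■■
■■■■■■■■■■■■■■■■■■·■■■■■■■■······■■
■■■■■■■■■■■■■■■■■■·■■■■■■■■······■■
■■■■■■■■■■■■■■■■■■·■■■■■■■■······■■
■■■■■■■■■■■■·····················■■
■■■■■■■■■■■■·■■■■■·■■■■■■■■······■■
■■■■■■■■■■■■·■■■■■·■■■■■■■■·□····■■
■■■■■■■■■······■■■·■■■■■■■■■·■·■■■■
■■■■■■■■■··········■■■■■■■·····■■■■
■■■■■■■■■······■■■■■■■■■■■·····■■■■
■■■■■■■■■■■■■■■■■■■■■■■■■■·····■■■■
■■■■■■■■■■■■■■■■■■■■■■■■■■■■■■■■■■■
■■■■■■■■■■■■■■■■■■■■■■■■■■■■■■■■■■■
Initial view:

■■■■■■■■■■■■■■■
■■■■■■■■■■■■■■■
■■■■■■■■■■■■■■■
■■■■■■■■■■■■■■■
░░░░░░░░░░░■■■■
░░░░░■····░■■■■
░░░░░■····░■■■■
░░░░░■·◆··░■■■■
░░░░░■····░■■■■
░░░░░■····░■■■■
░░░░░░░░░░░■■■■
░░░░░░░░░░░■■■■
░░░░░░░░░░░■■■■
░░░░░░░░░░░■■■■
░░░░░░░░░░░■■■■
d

■■■■■■■■■■■■■■■
■■■■■■■■■■■■■■■
■■■■■■■■■■■■■■■
■■■■■■■■■■■■■■■
░░░░░░░░░░■■■■■
░░░░■····■■■■■■
░░░░■····■■■■■■
░░░░■··◆·■■■■■■
░░░░■····■■■■■■
░░░░■····■■■■■■
░░░░░░░░░░■■■■■
░░░░░░░░░░■■■■■
░░░░░░░░░░■■■■■
░░░░░░░░░░■■■■■
░░░░░░░░░░■■■■■

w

■■■■■■■■■■■■■■■
■■■■■■■■■■■■■■■
■■■■■■■■■■■■■■■
■■■■■■■■■■■■■■■
■■■■■■■■■■■■■■■
░░░░░■■■■■■■■■■
░░░░■····■■■■■■
░░░░■··◆·■■■■■■
░░░░■····■■■■■■
░░░░■····■■■■■■
░░░░■····■■■■■■
░░░░░░░░░░■■■■■
░░░░░░░░░░■■■■■
░░░░░░░░░░■■■■■
░░░░░░░░░░■■■■■

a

■■■■■■■■■■■■■■■
■■■■■■■■■■■■■■■
■■■■■■■■■■■■■■■
■■■■■■■■■■■■■■■
■■■■■■■■■■■■■■■
░░░░░■■■■■■■■■■
░░░░░■····■■■■■
░░░░░■·◆··■■■■■
░░░░░■····■■■■■
░░░░░■····■■■■■
░░░░░■····■■■■■
░░░░░░░░░░░■■■■
░░░░░░░░░░░■■■■
░░░░░░░░░░░■■■■
░░░░░░░░░░░■■■■

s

■■■■■■■■■■■■■■■
■■■■■■■■■■■■■■■
■■■■■■■■■■■■■■■
■■■■■■■■■■■■■■■
░░░░░■■■■■■■■■■
░░░░░■····■■■■■
░░░░░■····■■■■■
░░░░░■·◆··■■■■■
░░░░░■····■■■■■
░░░░░■····■■■■■
░░░░░░░░░░░■■■■
░░░░░░░░░░░■■■■
░░░░░░░░░░░■■■■
░░░░░░░░░░░■■■■
░░░░░░░░░░░■■■■

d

■■■■■■■■■■■■■■■
■■■■■■■■■■■■■■■
■■■■■■■■■■■■■■■
■■■■■■■■■■■■■■■
░░░░■■■■■■■■■■■
░░░░■····■■■■■■
░░░░■····■■■■■■
░░░░■··◆·■■■■■■
░░░░■····■■■■■■
░░░░■····■■■■■■
░░░░░░░░░░■■■■■
░░░░░░░░░░■■■■■
░░░░░░░░░░■■■■■
░░░░░░░░░░■■■■■
░░░░░░░░░░■■■■■

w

■■■■■■■■■■■■■■■
■■■■■■■■■■■■■■■
■■■■■■■■■■■■■■■
■■■■■■■■■■■■■■■
■■■■■■■■■■■■■■■
░░░░■■■■■■■■■■■
░░░░■····■■■■■■
░░░░■··◆·■■■■■■
░░░░■····■■■■■■
░░░░■····■■■■■■
░░░░■····■■■■■■
░░░░░░░░░░■■■■■
░░░░░░░░░░■■■■■
░░░░░░░░░░■■■■■
░░░░░░░░░░■■■■■

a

■■■■■■■■■■■■■■■
■■■■■■■■■■■■■■■
■■■■■■■■■■■■■■■
■■■■■■■■■■■■■■■
■■■■■■■■■■■■■■■
░░░░░■■■■■■■■■■
░░░░░■····■■■■■
░░░░░■·◆··■■■■■
░░░░░■····■■■■■
░░░░░■····■■■■■
░░░░░■····■■■■■
░░░░░░░░░░░■■■■
░░░░░░░░░░░■■■■
░░░░░░░░░░░■■■■
░░░░░░░░░░░■■■■

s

■■■■■■■■■■■■■■■
■■■■■■■■■■■■■■■
■■■■■■■■■■■■■■■
■■■■■■■■■■■■■■■
░░░░░■■■■■■■■■■
░░░░░■····■■■■■
░░░░░■····■■■■■
░░░░░■·◆··■■■■■
░░░░░■····■■■■■
░░░░░■····■■■■■
░░░░░░░░░░░■■■■
░░░░░░░░░░░■■■■
░░░░░░░░░░░■■■■
░░░░░░░░░░░■■■■
░░░░░░░░░░░■■■■

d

■■■■■■■■■■■■■■■
■■■■■■■■■■■■■■■
■■■■■■■■■■■■■■■
■■■■■■■■■■■■■■■
░░░░■■■■■■■■■■■
░░░░■····■■■■■■
░░░░■····■■■■■■
░░░░■··◆·■■■■■■
░░░░■····■■■■■■
░░░░■····■■■■■■
░░░░░░░░░░■■■■■
░░░░░░░░░░■■■■■
░░░░░░░░░░■■■■■
░░░░░░░░░░■■■■■
░░░░░░░░░░■■■■■


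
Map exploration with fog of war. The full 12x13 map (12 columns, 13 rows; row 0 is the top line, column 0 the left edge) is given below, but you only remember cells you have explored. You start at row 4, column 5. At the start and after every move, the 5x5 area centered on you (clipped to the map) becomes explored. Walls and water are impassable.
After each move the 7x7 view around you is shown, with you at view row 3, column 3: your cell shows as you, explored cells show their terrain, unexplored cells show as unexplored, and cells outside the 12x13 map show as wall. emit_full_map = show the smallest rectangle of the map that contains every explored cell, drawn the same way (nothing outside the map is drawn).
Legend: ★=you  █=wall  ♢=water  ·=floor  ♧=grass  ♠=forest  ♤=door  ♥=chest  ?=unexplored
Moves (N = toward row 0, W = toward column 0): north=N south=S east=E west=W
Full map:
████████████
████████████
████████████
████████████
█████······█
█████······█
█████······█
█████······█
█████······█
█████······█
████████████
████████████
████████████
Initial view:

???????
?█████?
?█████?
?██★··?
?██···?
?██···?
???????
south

?█████?
?█████?
?██···?
?██★··?
?██···?
?██···?
???????

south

?█████?
?██···?
?██···?
?██★··?
?██···?
?██···?
???????

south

?██···?
?██···?
?██···?
?██★··?
?██···?
?██···?
???????

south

?██···?
?██···?
?██···?
?██★··?
?██···?
?█████?
???????

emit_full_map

█████
█████
██···
██···
██···
██···
██★··
██···
█████

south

?██···?
?██···?
?██···?
?██★··?
?█████?
?█████?
???????

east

██···??
██····?
██····?
██·★··?
██████?
██████?
???????

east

█···???
█·····?
█·····?
█··★··?
██████?
██████?
???????

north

█···???
█·····?
█·····?
█··★··?
█·····?
██████?
██████?

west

██···??
██·····
██·····
██·★···
██·····
███████
███████

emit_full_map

█████??
█████??
██···??
██···??
██·····
██·····
██·★···
██·····
███████
███████

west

?██···?
?██····
?██····
?██★···
?██····
?██████
?██████

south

?██····
?██····
?██····
?██★···
?██████
?██████
???????

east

██·····
██·····
██·····
██·★···
███████
███████
???????

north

██···??
██·····
██·····
██·★···
██·····
███████
███████

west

?██···?
?██····
?██····
?██★···
?██····
?██████
?██████

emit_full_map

█████??
█████??
██···??
██···??
██·····
██·····
██★····
██·····
███████
███████


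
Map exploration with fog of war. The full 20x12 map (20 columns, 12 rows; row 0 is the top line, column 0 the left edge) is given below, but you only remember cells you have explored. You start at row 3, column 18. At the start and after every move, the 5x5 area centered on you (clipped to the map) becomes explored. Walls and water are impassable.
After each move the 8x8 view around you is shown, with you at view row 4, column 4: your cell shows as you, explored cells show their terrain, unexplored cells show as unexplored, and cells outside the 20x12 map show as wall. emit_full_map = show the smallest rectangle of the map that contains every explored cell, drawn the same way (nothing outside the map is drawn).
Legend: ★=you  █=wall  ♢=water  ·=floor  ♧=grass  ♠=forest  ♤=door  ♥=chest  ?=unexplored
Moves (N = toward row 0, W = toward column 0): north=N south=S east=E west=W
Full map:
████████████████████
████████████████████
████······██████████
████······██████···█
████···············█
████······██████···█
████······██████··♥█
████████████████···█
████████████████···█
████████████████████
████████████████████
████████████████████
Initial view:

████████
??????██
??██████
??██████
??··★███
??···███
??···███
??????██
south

??????██
??██████
??██████
??···███
??··★███
??···███
??··♥███
??????██

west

???????█
???█████
??██████
??█···██
??··★·██
??█···██
??█··♥██
???????█

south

???█████
??██████
??█···██
??····██
??█·★·██
??█··♥██
??█···██
???????█

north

???????█
???█████
??██████
??█···██
??··★·██
??█···██
??█··♥██
??█···██

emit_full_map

?████
█████
█···█
··★·█
█···█
█··♥█
█···█

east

??????██
??██████
?███████
?█···███
?···★███
?█···███
?█··♥███
?█···███

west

???????█
???█████
??██████
??█···██
??··★·██
??█···██
??█··♥██
??█···██

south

???█████
??██████
??█···██
??····██
??█·★·██
??█··♥██
??█···██
???????█

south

??██████
??█···██
??····██
??█···██
??█·★♥██
??█···██
??█···██
???????█

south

??█···██
??····██
??█···██
??█··♥██
??█·★·██
??█···██
??██████
???????█

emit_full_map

?████
█████
█···█
····█
█···█
█··♥█
█·★·█
█···█
█████

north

??██████
??█···██
??····██
??█···██
??█·★♥██
??█···██
??█···██
??██████

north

???█████
??██████
??█···██
??····██
??█·★·██
??█··♥██
??█···██
??█···██

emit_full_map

?████
█████
█···█
····█
█·★·█
█··♥█
█···█
█···█
█████


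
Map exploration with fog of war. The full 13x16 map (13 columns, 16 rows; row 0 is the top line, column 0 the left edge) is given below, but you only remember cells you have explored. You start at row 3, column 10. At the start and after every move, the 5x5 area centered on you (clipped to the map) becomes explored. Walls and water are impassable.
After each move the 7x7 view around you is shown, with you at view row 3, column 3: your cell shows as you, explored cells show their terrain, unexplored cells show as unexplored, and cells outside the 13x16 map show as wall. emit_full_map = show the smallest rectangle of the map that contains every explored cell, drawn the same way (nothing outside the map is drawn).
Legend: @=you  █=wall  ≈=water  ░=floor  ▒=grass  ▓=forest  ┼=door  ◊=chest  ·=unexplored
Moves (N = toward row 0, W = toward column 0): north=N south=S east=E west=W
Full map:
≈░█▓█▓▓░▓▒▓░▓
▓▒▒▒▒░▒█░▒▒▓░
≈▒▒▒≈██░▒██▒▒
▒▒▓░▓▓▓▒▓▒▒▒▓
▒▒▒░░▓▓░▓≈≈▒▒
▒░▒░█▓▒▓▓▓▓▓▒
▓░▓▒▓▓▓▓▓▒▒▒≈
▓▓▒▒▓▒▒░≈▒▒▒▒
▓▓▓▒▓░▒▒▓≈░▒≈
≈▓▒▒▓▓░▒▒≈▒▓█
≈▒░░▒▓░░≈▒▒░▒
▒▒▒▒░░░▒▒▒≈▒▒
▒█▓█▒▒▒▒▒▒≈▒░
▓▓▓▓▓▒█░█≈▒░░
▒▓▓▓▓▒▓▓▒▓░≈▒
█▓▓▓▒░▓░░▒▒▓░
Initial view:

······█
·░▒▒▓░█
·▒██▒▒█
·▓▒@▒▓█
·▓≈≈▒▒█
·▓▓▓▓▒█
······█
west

·······
·█░▒▒▓░
·░▒██▒▒
·▒▓@▒▒▓
·░▓≈≈▒▒
·▓▓▓▓▓▒
·······

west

·······
·▒█░▒▒▓
·█░▒██▒
·▓▒@▒▒▒
·▓░▓≈≈▒
·▒▓▓▓▓▓
·······

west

·······
·░▒█░▒▒
·██░▒██
·▓▓@▓▒▒
·▓▓░▓≈≈
·▓▒▓▓▓▓
·······

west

·······
·▒░▒█░▒
·≈██░▒█
·▓▓@▒▓▒
·░▓▓░▓≈
·█▓▒▓▓▓
·······

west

·······
·▒▒░▒█░
·▒≈██░▒
·░▓@▓▒▓
·░░▓▓░▓
·░█▓▒▓▓
·······

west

·······
·▒▒▒░▒█
·▒▒≈██░
·▓░@▓▓▒
·▒░░▓▓░
·▒░█▓▒▓
·······

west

·······
·▒▒▒▒░▒
·▒▒▒≈██
·▒▓@▓▓▓
·▒▒░░▓▓
·░▒░█▓▒
·······

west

█······
█▓▒▒▒▒░
█≈▒▒▒≈█
█▒▒@░▓▓
█▒▒▒░░▓
█▒░▒░█▓
█······

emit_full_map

▓▒▒▒▒░▒█░▒▒▓░
≈▒▒▒≈██░▒██▒▒
▒▒@░▓▓▓▒▓▒▒▒▓
▒▒▒░░▓▓░▓≈≈▒▒
▒░▒░█▓▒▓▓▓▓▓▒

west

██·····
██▓▒▒▒▒
██≈▒▒▒≈
██▒@▓░▓
██▒▒▒░░
██▒░▒░█
██·····

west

███····
███▓▒▒▒
███≈▒▒▒
███@▒▓░
███▒▒▒░
███▒░▒░
███····

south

███▓▒▒▒
███≈▒▒▒
███▒▒▓░
███@▒▒░
███▒░▒░
███▓░▓·
███····

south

███≈▒▒▒
███▒▒▓░
███▒▒▒░
███@░▒░
███▓░▓·
███▓▓▒·
███····

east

██≈▒▒▒≈
██▒▒▓░▓
██▒▒▒░░
██▒@▒░█
██▓░▓▒·
██▓▓▒▒·
██·····

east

█≈▒▒▒≈█
█▒▒▓░▓▓
█▒▒▒░░▓
█▒░@░█▓
█▓░▓▒▓·
█▓▓▒▒▓·
█······

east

≈▒▒▒≈██
▒▒▓░▓▓▓
▒▒▒░░▓▓
▒░▒@█▓▒
▓░▓▒▓▓·
▓▓▒▒▓▒·
·······

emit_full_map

▓▒▒▒▒░▒█░▒▒▓░
≈▒▒▒≈██░▒██▒▒
▒▒▓░▓▓▓▒▓▒▒▒▓
▒▒▒░░▓▓░▓≈≈▒▒
▒░▒@█▓▒▓▓▓▓▓▒
▓░▓▒▓▓·······
▓▓▒▒▓▒·······


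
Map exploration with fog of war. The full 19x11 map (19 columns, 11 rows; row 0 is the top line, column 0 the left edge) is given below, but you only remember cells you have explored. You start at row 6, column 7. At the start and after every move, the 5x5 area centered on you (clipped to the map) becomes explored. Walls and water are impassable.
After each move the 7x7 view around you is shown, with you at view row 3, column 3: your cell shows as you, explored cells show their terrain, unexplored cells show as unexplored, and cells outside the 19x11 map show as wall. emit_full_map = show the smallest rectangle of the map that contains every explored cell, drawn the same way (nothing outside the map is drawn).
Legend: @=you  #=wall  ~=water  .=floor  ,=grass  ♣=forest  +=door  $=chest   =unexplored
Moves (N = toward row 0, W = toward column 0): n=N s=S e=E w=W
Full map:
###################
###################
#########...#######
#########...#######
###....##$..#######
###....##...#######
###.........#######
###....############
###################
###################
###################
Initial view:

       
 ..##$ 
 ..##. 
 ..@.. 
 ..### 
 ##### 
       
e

       
..##$. 
..##.. 
...@.. 
..#### 
###### 
       

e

       
.##$.. 
.##... 
...@.. 
.##### 
###### 
       

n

       
 ##... 
.##$.. 
.##@.. 
...... 
.##### 
###### 

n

       
 ##... 
 ##... 
.##@.. 
.##... 
...... 
.##### 

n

       
 ##### 
 ##... 
 ##@.. 
.##$.. 
.##... 
...... 

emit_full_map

  #####
  ##...
  ##@..
..##$..
..##...
.......
..#####
#######

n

#######
 ##### 
 ##### 
 ##@.. 
 ##... 
.##$.. 
.##... 

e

#######
###### 
###### 
##.@.# 
##...# 
##$..# 
##...  

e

#######
###### 
###### 
#..@## 
#...## 
#$..## 
#...   

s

###### 
###### 
#...## 
#..@## 
#$..## 
#...## 
....   

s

###### 
#...## 
#...## 
#$.@## 
#...## 
....## 
####   

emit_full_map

  #######
  #######
  ##...##
  ##...##
..##$.@##
..##...##
.......##
..#####  
#######  

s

#...## 
#...## 
#$..## 
#..@## 
....## 
###### 
####   

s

#...## 
#$..## 
#...## 
...@## 
###### 
###### 
       

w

##...##
##$..##
##...##
...@.##
#######
#######
       

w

 ##...#
.##$..#
.##...#
...@..#
.######
#######
       

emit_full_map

  #######
  #######
  ##...##
  ##...##
..##$..##
..##...##
....@..##
..#######
#########


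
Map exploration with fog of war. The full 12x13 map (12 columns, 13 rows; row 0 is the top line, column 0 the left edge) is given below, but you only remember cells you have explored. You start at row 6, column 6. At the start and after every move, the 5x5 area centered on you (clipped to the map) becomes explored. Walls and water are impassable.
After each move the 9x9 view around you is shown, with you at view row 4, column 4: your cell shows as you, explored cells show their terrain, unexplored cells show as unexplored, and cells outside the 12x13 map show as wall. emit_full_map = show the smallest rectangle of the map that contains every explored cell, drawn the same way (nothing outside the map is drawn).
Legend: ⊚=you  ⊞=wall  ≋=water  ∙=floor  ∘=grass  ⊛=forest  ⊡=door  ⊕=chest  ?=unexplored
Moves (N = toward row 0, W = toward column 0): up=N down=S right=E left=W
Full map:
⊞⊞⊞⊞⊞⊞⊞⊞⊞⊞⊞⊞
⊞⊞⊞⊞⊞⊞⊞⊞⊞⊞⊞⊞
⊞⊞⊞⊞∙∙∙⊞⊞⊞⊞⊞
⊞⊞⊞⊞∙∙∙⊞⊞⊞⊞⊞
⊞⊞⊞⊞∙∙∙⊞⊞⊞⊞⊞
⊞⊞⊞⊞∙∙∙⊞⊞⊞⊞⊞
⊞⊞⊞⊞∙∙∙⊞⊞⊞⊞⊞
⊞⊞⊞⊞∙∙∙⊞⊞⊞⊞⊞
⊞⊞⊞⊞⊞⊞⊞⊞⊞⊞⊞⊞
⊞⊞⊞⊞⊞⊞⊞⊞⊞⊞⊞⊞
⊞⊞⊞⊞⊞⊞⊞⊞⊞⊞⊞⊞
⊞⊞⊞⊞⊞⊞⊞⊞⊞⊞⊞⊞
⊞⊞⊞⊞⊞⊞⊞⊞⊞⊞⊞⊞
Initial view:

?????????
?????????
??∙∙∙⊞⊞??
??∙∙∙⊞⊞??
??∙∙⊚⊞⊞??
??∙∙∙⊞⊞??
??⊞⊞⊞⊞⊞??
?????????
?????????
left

?????????
?????????
??⊞∙∙∙⊞⊞?
??⊞∙∙∙⊞⊞?
??⊞∙⊚∙⊞⊞?
??⊞∙∙∙⊞⊞?
??⊞⊞⊞⊞⊞⊞?
?????????
?????????

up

?????????
?????????
??⊞∙∙∙⊞??
??⊞∙∙∙⊞⊞?
??⊞∙⊚∙⊞⊞?
??⊞∙∙∙⊞⊞?
??⊞∙∙∙⊞⊞?
??⊞⊞⊞⊞⊞⊞?
?????????

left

?????????
?????????
??⊞⊞∙∙∙⊞?
??⊞⊞∙∙∙⊞⊞
??⊞⊞⊚∙∙⊞⊞
??⊞⊞∙∙∙⊞⊞
??⊞⊞∙∙∙⊞⊞
???⊞⊞⊞⊞⊞⊞
?????????

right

?????????
?????????
?⊞⊞∙∙∙⊞??
?⊞⊞∙∙∙⊞⊞?
?⊞⊞∙⊚∙⊞⊞?
?⊞⊞∙∙∙⊞⊞?
?⊞⊞∙∙∙⊞⊞?
??⊞⊞⊞⊞⊞⊞?
?????????

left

?????????
?????????
??⊞⊞∙∙∙⊞?
??⊞⊞∙∙∙⊞⊞
??⊞⊞⊚∙∙⊞⊞
??⊞⊞∙∙∙⊞⊞
??⊞⊞∙∙∙⊞⊞
???⊞⊞⊞⊞⊞⊞
?????????

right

?????????
?????????
?⊞⊞∙∙∙⊞??
?⊞⊞∙∙∙⊞⊞?
?⊞⊞∙⊚∙⊞⊞?
?⊞⊞∙∙∙⊞⊞?
?⊞⊞∙∙∙⊞⊞?
??⊞⊞⊞⊞⊞⊞?
?????????

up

?????????
?????????
??⊞∙∙∙⊞??
?⊞⊞∙∙∙⊞??
?⊞⊞∙⊚∙⊞⊞?
?⊞⊞∙∙∙⊞⊞?
?⊞⊞∙∙∙⊞⊞?
?⊞⊞∙∙∙⊞⊞?
??⊞⊞⊞⊞⊞⊞?

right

?????????
?????????
?⊞∙∙∙⊞⊞??
⊞⊞∙∙∙⊞⊞??
⊞⊞∙∙⊚⊞⊞??
⊞⊞∙∙∙⊞⊞??
⊞⊞∙∙∙⊞⊞??
⊞⊞∙∙∙⊞⊞??
?⊞⊞⊞⊞⊞⊞??

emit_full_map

?⊞∙∙∙⊞⊞
⊞⊞∙∙∙⊞⊞
⊞⊞∙∙⊚⊞⊞
⊞⊞∙∙∙⊞⊞
⊞⊞∙∙∙⊞⊞
⊞⊞∙∙∙⊞⊞
?⊞⊞⊞⊞⊞⊞
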